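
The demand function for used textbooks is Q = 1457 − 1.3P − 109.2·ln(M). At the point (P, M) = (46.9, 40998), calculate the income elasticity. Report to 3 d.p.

-0.462

At P = 46.9, M = 40998: Q = 236.186.
Holding P constant, ∂Q/∂M = -109.2/M = -0.00266354.
η_M = (∂Q/∂M)·(M/Q) = -0.00266354 × (40998/236.186) = -0.462.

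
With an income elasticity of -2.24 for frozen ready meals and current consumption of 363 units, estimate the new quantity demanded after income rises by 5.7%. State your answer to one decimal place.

316.7

%ΔQ ≈ η × %ΔI = -2.24 × 5.7% = -12.768%.
New Q ≈ 363 × (1 − 0.12768) = 316.7.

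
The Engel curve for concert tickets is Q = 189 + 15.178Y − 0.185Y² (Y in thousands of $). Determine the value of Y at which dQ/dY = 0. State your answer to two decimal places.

41.02

dQ/dY = 15.178 − 0.37Y.
The good is inferior where dQ/dY < 0. Setting dQ/dY = 0 gives Y = 15.178 / 0.37 = 41.02.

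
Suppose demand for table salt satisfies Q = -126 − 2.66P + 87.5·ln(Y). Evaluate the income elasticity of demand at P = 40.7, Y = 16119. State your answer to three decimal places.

At P = 40.7, Y = 16119: Q = 613.416.
Holding P constant, ∂Q/∂Y = 87.5/Y = 0.00542838.
η_Y = (∂Q/∂Y)·(Y/Q) = 0.00542838 × (16119/613.416) = 0.143.

0.143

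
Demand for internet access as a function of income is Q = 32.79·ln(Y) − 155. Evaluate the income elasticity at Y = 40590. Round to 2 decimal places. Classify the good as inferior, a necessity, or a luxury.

At Y = 40590: Q = 192.944.
dQ/dY = 32.79/Y = 0.000807834 at this income.
η = (dQ/dY)·(Y/Q) = 0.000807834 × (40590/192.944) = 0.17.
Since 0 < η < 1, the good is a necessity.

0.17 (necessity)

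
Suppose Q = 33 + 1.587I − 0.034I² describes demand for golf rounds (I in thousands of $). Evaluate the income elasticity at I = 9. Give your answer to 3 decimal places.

At I = 9: Q = 44.5290.
dQ/dI = 1.587 − 0.068I = 0.97500.
η = (dQ/dI)·(I/Q) = 0.97500 × (9/44.5290) = 0.197.

0.197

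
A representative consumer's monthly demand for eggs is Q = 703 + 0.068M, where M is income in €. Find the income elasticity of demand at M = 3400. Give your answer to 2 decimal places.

At M = 3400: Q = 934.200.
dQ/dM = 0.068.
η = (dQ/dM)·(M/Q) = 0.068 × (3400/934.200) = 0.25.

0.25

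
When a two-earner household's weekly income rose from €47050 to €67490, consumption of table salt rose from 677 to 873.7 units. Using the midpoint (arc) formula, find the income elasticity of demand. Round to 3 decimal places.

ΔQ = 873.7 − 677 = 196.7; midpoint Q̄ = (677 + 873.7)/2 = 775.35.
ΔI = 67490 − 47050 = 20440; midpoint Ī = (47050 + 67490)/2 = 57270.
η = (ΔQ/Q̄) ÷ (ΔI/Ī) = (196.7/775.35) ÷ (20440/57270) = 0.711.

0.711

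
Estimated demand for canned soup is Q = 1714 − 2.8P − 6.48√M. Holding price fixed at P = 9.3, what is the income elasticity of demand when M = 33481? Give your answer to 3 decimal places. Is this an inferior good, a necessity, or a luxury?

-1.180 (inferior good)

At P = 9.3, M = 33481: Q = 502.262.
Holding P constant, ∂Q/∂M = -6.48/(2√M) = -0.017707.
η_M = (∂Q/∂M)·(M/Q) = -0.017707 × (33481/502.262) = -1.180.
Since η < 0, this is an inferior good.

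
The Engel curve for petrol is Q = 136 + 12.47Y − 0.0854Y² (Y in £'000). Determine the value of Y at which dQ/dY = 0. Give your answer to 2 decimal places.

dQ/dY = 12.47 − 0.1708Y.
The good is inferior where dQ/dY < 0. Setting dQ/dY = 0 gives Y = 12.47 / 0.1708 = 73.01.

73.01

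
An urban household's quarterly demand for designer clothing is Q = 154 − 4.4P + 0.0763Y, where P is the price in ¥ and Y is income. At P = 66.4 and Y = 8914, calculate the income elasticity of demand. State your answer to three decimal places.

At P = 66.4, Y = 8914: Q = 541.978.
Holding P constant, ∂Q/∂Y = 0.0763.
η_Y = (∂Q/∂Y)·(Y/Q) = 0.0763 × (8914/541.978) = 1.255.

1.255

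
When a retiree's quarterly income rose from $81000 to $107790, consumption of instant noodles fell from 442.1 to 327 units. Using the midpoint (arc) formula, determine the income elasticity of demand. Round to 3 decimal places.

-1.055

ΔQ = 327 − 442.1 = -115.1; midpoint Q̄ = (442.1 + 327)/2 = 384.55.
ΔI = 107790 − 81000 = 26790; midpoint Ī = (81000 + 107790)/2 = 94395.
η = (ΔQ/Q̄) ÷ (ΔI/Ī) = (-115.1/384.55) ÷ (26790/94395) = -1.055.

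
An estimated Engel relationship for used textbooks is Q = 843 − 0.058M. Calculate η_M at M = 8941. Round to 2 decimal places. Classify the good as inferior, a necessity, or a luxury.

At M = 8941: Q = 324.422.
dQ/dM = −0.058.
η = (dQ/dM)·(M/Q) = -0.058 × (8941/324.422) = -1.60.
Since η < 0, the good is an inferior good.

-1.60 (inferior good)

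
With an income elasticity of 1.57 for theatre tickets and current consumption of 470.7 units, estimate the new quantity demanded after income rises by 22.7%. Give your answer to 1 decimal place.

638.5

%ΔQ ≈ η × %ΔI = 1.57 × 22.7% = 35.639%.
New Q ≈ 470.7 × (1 + 0.35639) = 638.5.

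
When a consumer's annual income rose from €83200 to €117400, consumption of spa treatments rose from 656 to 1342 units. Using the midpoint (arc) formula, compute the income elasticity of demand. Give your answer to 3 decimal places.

ΔQ = 1342 − 656 = 686; midpoint Q̄ = (656 + 1342)/2 = 999.
ΔI = 117400 − 83200 = 34200; midpoint Ī = (83200 + 117400)/2 = 100300.
η = (ΔQ/Q̄) ÷ (ΔI/Ī) = (686/999) ÷ (34200/100300) = 2.014.

2.014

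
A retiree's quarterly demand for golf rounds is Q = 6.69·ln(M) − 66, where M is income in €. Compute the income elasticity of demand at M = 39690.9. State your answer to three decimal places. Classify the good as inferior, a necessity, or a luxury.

1.382 (luxury)

At M = 39690.9: Q = 4.840.
dQ/dM = 6.69/M = 0.000168552 at this income.
η = (dQ/dM)·(M/Q) = 0.000168552 × (39690.9/4.840) = 1.382.
Since η > 1, the good is a luxury.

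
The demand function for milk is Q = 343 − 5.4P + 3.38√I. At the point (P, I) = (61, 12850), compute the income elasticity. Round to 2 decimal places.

At P = 61, I = 12850: Q = 396.750.
Holding P constant, ∂Q/∂I = 3.38/(2√I) = 0.0149085.
η_I = (∂Q/∂I)·(I/Q) = 0.0149085 × (12850/396.750) = 0.48.

0.48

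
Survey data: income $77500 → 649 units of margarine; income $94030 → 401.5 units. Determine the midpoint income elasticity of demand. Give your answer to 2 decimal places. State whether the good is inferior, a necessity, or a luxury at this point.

-2.44 (inferior good)

ΔQ = 401.5 − 649 = -247.5; midpoint Q̄ = (649 + 401.5)/2 = 525.25.
ΔI = 94030 − 77500 = 16530; midpoint Ī = (77500 + 94030)/2 = 85765.
η = (ΔQ/Q̄) ÷ (ΔI/Ī) = (-247.5/525.25) ÷ (16530/85765) = -2.44.
η < 0 ⇒ inferior good.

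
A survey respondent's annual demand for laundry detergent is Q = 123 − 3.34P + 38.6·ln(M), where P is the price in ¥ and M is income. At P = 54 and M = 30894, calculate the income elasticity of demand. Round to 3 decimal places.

At P = 54, M = 30894: Q = 341.699.
Holding P constant, ∂Q/∂M = 38.6/M = 0.00124943.
η_M = (∂Q/∂M)·(M/Q) = 0.00124943 × (30894/341.699) = 0.113.

0.113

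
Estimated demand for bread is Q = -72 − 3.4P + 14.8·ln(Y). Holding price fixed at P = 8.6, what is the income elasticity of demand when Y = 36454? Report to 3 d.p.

At P = 8.6, Y = 36454: Q = 54.216.
Holding P constant, ∂Q/∂Y = 14.8/Y = 0.000405991.
η_Y = (∂Q/∂Y)·(Y/Q) = 0.000405991 × (36454/54.216) = 0.273.

0.273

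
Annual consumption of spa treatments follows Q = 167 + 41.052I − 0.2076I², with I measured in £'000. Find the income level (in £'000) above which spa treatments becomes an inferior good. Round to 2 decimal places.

dQ/dI = 41.052 − 0.4152I.
The good is inferior where dQ/dI < 0. Setting dQ/dI = 0 gives I = 41.052 / 0.4152 = 98.87.

98.87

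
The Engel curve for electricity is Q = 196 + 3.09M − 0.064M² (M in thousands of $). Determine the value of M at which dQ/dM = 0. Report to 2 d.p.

dQ/dM = 3.09 − 0.128M.
The good is inferior where dQ/dM < 0. Setting dQ/dM = 0 gives M = 3.09 / 0.128 = 24.14.

24.14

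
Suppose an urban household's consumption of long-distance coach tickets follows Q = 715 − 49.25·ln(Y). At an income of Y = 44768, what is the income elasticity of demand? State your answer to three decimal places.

At Y = 44768: Q = 187.569.
dQ/dY = -49.25/Y = -0.00110012 at this income.
η = (dQ/dY)·(Y/Q) = -0.00110012 × (44768/187.569) = -0.263.

-0.263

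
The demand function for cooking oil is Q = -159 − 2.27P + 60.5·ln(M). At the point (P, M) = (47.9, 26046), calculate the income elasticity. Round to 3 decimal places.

0.174

At P = 47.9, M = 26046: Q = 347.408.
Holding P constant, ∂Q/∂M = 60.5/M = 0.00232281.
η_M = (∂Q/∂M)·(M/Q) = 0.00232281 × (26046/347.408) = 0.174.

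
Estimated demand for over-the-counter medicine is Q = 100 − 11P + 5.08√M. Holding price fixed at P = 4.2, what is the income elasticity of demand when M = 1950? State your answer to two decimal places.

At P = 4.2, M = 1950: Q = 278.127.
Holding P constant, ∂Q/∂M = 5.08/(2√M) = 0.0575197.
η_M = (∂Q/∂M)·(M/Q) = 0.0575197 × (1950/278.127) = 0.40.

0.40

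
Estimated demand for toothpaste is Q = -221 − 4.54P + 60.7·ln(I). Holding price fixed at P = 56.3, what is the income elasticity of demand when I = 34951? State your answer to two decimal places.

0.38

At P = 56.3, I = 34951: Q = 158.423.
Holding P constant, ∂Q/∂I = 60.7/I = 0.00173672.
η_I = (∂Q/∂I)·(I/Q) = 0.00173672 × (34951/158.423) = 0.38.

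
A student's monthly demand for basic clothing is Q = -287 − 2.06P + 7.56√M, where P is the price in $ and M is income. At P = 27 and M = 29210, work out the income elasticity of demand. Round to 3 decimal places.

At P = 27, M = 29210: Q = 949.455.
Holding P constant, ∂Q/∂M = 7.56/(2√M) = 0.022117.
η_M = (∂Q/∂M)·(M/Q) = 0.022117 × (29210/949.455) = 0.680.

0.680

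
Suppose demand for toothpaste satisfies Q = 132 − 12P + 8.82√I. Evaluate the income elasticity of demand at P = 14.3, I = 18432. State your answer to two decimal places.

0.52

At P = 14.3, I = 18432: Q = 1157.843.
Holding P constant, ∂Q/∂I = 8.82/(2√I) = 0.0324827.
η_I = (∂Q/∂I)·(I/Q) = 0.0324827 × (18432/1157.843) = 0.52.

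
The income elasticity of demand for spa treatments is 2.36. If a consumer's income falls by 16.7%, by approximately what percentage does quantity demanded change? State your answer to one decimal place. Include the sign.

-39.4%

%ΔQ ≈ η × %ΔI = 2.36 × (-16.7%) = -39.4%.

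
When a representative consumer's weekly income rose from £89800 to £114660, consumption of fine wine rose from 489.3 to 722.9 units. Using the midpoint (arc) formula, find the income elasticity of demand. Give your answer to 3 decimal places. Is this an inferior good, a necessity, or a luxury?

1.585 (luxury)

ΔQ = 722.9 − 489.3 = 233.6; midpoint Q̄ = (489.3 + 722.9)/2 = 606.1.
ΔI = 114660 − 89800 = 24860; midpoint Ī = (89800 + 114660)/2 = 102230.
η = (ΔQ/Q̄) ÷ (ΔI/Ī) = (233.6/606.1) ÷ (24860/102230) = 1.585.
η > 1 ⇒ luxury.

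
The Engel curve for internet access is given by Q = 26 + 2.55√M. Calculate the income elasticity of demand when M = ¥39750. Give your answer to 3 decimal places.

0.476

At M = 39750: Q = 534.404.
dQ/dM = 2.55/(2√M) = 0.00639502 at this income.
η = (dQ/dM)·(M/Q) = 0.00639502 × (39750/534.404) = 0.476.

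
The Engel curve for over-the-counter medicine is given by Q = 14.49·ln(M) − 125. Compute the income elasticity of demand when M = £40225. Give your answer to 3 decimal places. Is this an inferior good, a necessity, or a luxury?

At M = 40225: Q = 28.627.
dQ/dM = 14.49/M = 0.000360224 at this income.
η = (dQ/dM)·(M/Q) = 0.000360224 × (40225/28.627) = 0.506.
Since 0 < η < 1, the good is a necessity.

0.506 (necessity)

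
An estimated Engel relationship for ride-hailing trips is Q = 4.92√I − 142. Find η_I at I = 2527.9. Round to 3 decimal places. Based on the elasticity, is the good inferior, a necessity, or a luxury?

At I = 2527.9: Q = 105.369.
dQ/dI = 4.92/(2√I) = 0.0489277 at this income.
η = (dQ/dI)·(I/Q) = 0.0489277 × (2527.9/105.369) = 1.174.
Since η > 1, the good is a luxury.

1.174 (luxury)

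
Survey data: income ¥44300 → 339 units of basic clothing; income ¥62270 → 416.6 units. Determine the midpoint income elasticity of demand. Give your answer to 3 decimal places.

ΔQ = 416.6 − 339 = 77.6; midpoint Q̄ = (339 + 416.6)/2 = 377.8.
ΔI = 62270 − 44300 = 17970; midpoint Ī = (44300 + 62270)/2 = 53285.
η = (ΔQ/Q̄) ÷ (ΔI/Ī) = (77.6/377.8) ÷ (17970/53285) = 0.609.

0.609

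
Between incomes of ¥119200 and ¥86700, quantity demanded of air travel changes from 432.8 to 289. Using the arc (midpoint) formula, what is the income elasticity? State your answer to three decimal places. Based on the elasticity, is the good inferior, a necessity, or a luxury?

1.262 (luxury)

ΔQ = 289 − 432.8 = -143.8; midpoint Q̄ = (432.8 + 289)/2 = 360.9.
ΔI = 86700 − 119200 = -32500; midpoint Ī = (119200 + 86700)/2 = 102950.
η = (ΔQ/Q̄) ÷ (ΔI/Ī) = (-143.8/360.9) ÷ (-32500/102950) = 1.262.
η > 1 ⇒ luxury.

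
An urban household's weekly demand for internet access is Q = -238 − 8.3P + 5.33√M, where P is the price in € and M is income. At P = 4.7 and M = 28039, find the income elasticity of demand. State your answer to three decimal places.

0.725

At P = 4.7, M = 28039: Q = 615.491.
Holding P constant, ∂Q/∂M = 5.33/(2√M) = 0.0159153.
η_M = (∂Q/∂M)·(M/Q) = 0.0159153 × (28039/615.491) = 0.725.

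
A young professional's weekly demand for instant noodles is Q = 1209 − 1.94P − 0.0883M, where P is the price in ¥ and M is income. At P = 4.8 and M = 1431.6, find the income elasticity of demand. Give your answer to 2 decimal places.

-0.12

At P = 4.8, M = 1431.6: Q = 1073.278.
Holding P constant, ∂Q/∂M = −0.0883.
η_M = (∂Q/∂M)·(M/Q) = -0.0883 × (1431.6/1073.278) = -0.12.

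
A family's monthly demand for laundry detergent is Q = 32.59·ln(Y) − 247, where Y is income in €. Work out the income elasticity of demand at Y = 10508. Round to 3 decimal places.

At Y = 10508: Q = 54.780.
dQ/dY = 32.59/Y = 0.00310145 at this income.
η = (dQ/dY)·(Y/Q) = 0.00310145 × (10508/54.780) = 0.595.

0.595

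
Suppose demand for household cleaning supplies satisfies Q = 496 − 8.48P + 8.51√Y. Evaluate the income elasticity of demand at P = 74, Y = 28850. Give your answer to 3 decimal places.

At P = 74, Y = 28850: Q = 1313.928.
Holding P constant, ∂Q/∂Y = 8.51/(2√Y) = 0.0250511.
η_Y = (∂Q/∂Y)·(Y/Q) = 0.0250511 × (28850/1313.928) = 0.550.

0.550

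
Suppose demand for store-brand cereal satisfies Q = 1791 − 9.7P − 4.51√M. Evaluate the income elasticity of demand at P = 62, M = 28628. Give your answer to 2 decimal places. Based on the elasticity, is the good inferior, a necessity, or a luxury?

-0.89 (inferior good)

At P = 62, M = 28628: Q = 426.517.
Holding P constant, ∂Q/∂M = -4.51/(2√M) = -0.0133276.
η_M = (∂Q/∂M)·(M/Q) = -0.0133276 × (28628/426.517) = -0.89.
Since η < 0, this is an inferior good.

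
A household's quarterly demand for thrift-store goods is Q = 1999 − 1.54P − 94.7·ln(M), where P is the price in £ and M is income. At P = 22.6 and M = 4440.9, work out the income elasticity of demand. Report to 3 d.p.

At P = 22.6, M = 4440.9: Q = 1168.847.
Holding P constant, ∂Q/∂M = -94.7/M = -0.0213245.
η_M = (∂Q/∂M)·(M/Q) = -0.0213245 × (4440.9/1168.847) = -0.081.

-0.081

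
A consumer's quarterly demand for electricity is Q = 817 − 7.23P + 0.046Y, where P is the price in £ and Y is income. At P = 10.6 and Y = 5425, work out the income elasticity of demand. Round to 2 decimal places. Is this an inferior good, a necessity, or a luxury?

At P = 10.6, Y = 5425: Q = 989.912.
Holding P constant, ∂Q/∂Y = 0.046.
η_Y = (∂Q/∂Y)·(Y/Q) = 0.046 × (5425/989.912) = 0.25.
Since 0 < η < 1, this is a necessity.

0.25 (necessity)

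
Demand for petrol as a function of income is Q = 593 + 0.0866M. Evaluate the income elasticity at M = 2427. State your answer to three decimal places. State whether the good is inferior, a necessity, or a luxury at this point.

0.262 (necessity)

At M = 2427: Q = 803.178.
dQ/dM = 0.0866.
η = (dQ/dM)·(M/Q) = 0.0866 × (2427/803.178) = 0.262.
Since 0 < η < 1, the good is a necessity.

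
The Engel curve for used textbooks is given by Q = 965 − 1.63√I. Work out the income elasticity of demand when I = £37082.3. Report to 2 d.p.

-0.24

At I = 37082.3: Q = 651.115.
dQ/dI = -1.63/(2√I) = -0.00423228 at this income.
η = (dQ/dI)·(I/Q) = -0.00423228 × (37082.3/651.115) = -0.24.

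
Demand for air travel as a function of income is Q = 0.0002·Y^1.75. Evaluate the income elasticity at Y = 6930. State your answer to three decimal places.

1.750

For Q = A·Y^β the income elasticity is constant and equal to β.
Here β = 1.75, so η = 1.750.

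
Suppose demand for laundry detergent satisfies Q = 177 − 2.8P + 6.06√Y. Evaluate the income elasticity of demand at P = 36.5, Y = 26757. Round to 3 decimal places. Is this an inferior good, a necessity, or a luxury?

0.465 (necessity)

At P = 36.5, Y = 26757: Q = 1066.069.
Holding P constant, ∂Q/∂Y = 6.06/(2√Y) = 0.0185235.
η_Y = (∂Q/∂Y)·(Y/Q) = 0.0185235 × (26757/1066.069) = 0.465.
Since 0 < η < 1, this is a necessity.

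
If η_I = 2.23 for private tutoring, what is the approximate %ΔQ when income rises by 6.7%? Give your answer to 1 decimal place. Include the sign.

%ΔQ ≈ η × %ΔI = 2.23 × 6.7% = 14.9%.

14.9%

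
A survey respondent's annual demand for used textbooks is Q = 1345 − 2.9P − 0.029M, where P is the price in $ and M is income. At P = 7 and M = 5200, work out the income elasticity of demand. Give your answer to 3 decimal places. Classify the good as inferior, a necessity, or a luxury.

At P = 7, M = 5200: Q = 1173.900.
Holding P constant, ∂Q/∂M = −0.029.
η_M = (∂Q/∂M)·(M/Q) = -0.029 × (5200/1173.900) = -0.128.
Since η < 0, this is an inferior good.

-0.128 (inferior good)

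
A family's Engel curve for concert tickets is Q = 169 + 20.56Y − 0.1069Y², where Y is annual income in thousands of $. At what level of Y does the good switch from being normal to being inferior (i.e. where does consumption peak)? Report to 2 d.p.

96.16

dQ/dY = 20.56 − 0.2138Y.
The good is inferior where dQ/dY < 0. Setting dQ/dY = 0 gives Y = 20.56 / 0.2138 = 96.16.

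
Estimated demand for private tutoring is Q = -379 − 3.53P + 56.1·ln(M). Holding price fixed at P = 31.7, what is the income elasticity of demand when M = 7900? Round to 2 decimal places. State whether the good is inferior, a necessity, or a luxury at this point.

At P = 31.7, M = 7900: Q = 12.575.
Holding P constant, ∂Q/∂M = 56.1/M = 0.00710127.
η_M = (∂Q/∂M)·(M/Q) = 0.00710127 × (7900/12.575) = 4.46.
Since η > 1, this is a luxury.

4.46 (luxury)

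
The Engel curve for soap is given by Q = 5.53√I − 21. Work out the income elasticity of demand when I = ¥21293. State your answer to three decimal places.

0.513

At I = 21293: Q = 785.944.
dQ/dI = 5.53/(2√I) = 0.0189486 at this income.
η = (dQ/dI)·(I/Q) = 0.0189486 × (21293/785.944) = 0.513.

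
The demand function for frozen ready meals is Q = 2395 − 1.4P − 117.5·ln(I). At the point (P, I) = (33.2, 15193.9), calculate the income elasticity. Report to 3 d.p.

At P = 33.2, I = 15193.9: Q = 1217.154.
Holding P constant, ∂Q/∂I = -117.5/I = -0.00773337.
η_I = (∂Q/∂I)·(I/Q) = -0.00773337 × (15193.9/1217.154) = -0.097.

-0.097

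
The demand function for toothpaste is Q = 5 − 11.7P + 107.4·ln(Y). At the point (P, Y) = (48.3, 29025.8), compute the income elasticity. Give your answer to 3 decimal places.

At P = 48.3, Y = 29025.8: Q = 543.526.
Holding P constant, ∂Q/∂Y = 107.4/Y = 0.00370016.
η_Y = (∂Q/∂Y)·(Y/Q) = 0.00370016 × (29025.8/543.526) = 0.198.

0.198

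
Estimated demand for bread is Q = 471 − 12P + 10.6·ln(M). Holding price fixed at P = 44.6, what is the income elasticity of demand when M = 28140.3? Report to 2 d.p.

At P = 44.6, M = 28140.3: Q = 44.397.
Holding P constant, ∂Q/∂M = 10.6/M = 0.000376684.
η_M = (∂Q/∂M)·(M/Q) = 0.000376684 × (28140.3/44.397) = 0.24.

0.24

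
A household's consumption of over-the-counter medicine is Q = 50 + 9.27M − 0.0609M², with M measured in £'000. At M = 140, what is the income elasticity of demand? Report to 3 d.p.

-7.067

At M = 140: Q = 154.1600.
dQ/dM = 9.27 − 0.1218M = -7.78200.
η = (dQ/dM)·(M/Q) = -7.78200 × (140/154.1600) = -7.067.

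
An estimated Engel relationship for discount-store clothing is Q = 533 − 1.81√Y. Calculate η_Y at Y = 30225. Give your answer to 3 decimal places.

-0.721

At Y = 30225: Q = 218.325.
dQ/dY = -1.81/(2√Y) = -0.00520554 at this income.
η = (dQ/dY)·(Y/Q) = -0.00520554 × (30225/218.325) = -0.721.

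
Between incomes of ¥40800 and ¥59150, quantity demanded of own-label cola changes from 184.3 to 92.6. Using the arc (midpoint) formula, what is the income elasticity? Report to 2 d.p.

ΔQ = 92.6 − 184.3 = -91.7; midpoint Q̄ = (184.3 + 92.6)/2 = 138.45.
ΔI = 59150 − 40800 = 18350; midpoint Ī = (40800 + 59150)/2 = 49975.
η = (ΔQ/Q̄) ÷ (ΔI/Ī) = (-91.7/138.45) ÷ (18350/49975) = -1.80.

-1.80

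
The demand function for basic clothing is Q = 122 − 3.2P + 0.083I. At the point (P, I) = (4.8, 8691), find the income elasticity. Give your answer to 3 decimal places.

At P = 4.8, I = 8691: Q = 827.993.
Holding P constant, ∂Q/∂I = 0.083.
η_I = (∂Q/∂I)·(I/Q) = 0.083 × (8691/827.993) = 0.871.

0.871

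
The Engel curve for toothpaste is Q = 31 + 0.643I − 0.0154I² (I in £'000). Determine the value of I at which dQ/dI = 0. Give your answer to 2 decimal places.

dQ/dI = 0.643 − 0.0308I.
The good is inferior where dQ/dI < 0. Setting dQ/dI = 0 gives I = 0.643 / 0.0308 = 20.88.

20.88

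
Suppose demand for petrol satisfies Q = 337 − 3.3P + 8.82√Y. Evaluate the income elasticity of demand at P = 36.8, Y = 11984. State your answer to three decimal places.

At P = 36.8, Y = 11984: Q = 1181.098.
Holding P constant, ∂Q/∂Y = 8.82/(2√Y) = 0.0402845.
η_Y = (∂Q/∂Y)·(Y/Q) = 0.0402845 × (11984/1181.098) = 0.409.

0.409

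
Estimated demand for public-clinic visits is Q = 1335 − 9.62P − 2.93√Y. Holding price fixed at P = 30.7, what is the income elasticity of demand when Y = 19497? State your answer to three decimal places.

-0.324

At P = 30.7, Y = 19497: Q = 630.545.
Holding P constant, ∂Q/∂Y = -2.93/(2√Y) = -0.0104919.
η_Y = (∂Q/∂Y)·(Y/Q) = -0.0104919 × (19497/630.545) = -0.324.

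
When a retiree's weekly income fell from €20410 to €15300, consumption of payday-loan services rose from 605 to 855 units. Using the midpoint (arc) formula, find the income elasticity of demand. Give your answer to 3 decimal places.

-1.197

ΔQ = 855 − 605 = 250; midpoint Q̄ = (605 + 855)/2 = 730.
ΔI = 15300 − 20410 = -5110; midpoint Ī = (20410 + 15300)/2 = 17855.
η = (ΔQ/Q̄) ÷ (ΔI/Ī) = (250/730) ÷ (-5110/17855) = -1.197.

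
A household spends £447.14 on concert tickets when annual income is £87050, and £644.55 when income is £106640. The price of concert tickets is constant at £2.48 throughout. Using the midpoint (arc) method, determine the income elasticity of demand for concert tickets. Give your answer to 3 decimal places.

1.788

With a constant price, Q₁ = 447.14/2.48 = 180.298 and Q₂ = 644.55/2.48 = 259.899 (equivalently, work directly with expenditure since P cancels).
Midpoint %ΔQ = (644.55 − 447.14)/545.85 = 0.36166; midpoint %ΔI = (106640 − 87050)/96845 = 0.20228.
η = 0.36166 / 0.20228 = 1.788.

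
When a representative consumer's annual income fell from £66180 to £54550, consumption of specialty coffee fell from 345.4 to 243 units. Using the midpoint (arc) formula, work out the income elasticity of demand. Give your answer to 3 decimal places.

1.807

ΔQ = 243 − 345.4 = -102.4; midpoint Q̄ = (345.4 + 243)/2 = 294.2.
ΔI = 54550 − 66180 = -11630; midpoint Ī = (66180 + 54550)/2 = 60365.
η = (ΔQ/Q̄) ÷ (ΔI/Ī) = (-102.4/294.2) ÷ (-11630/60365) = 1.807.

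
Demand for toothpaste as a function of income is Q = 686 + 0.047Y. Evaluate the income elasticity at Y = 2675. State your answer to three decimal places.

At Y = 2675: Q = 811.725.
dQ/dY = 0.047.
η = (dQ/dY)·(Y/Q) = 0.047 × (2675/811.725) = 0.155.

0.155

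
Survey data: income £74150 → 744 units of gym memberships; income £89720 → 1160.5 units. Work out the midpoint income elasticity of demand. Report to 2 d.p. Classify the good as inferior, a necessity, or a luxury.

2.30 (luxury)

ΔQ = 1160.5 − 744 = 416.5; midpoint Q̄ = (744 + 1160.5)/2 = 952.25.
ΔI = 89720 − 74150 = 15570; midpoint Ī = (74150 + 89720)/2 = 81935.
η = (ΔQ/Q̄) ÷ (ΔI/Ī) = (416.5/952.25) ÷ (15570/81935) = 2.30.
η > 1 ⇒ luxury.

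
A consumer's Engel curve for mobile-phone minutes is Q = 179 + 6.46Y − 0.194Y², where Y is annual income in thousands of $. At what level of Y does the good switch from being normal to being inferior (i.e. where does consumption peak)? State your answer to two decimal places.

dQ/dY = 6.46 − 0.388Y.
The good is inferior where dQ/dY < 0. Setting dQ/dY = 0 gives Y = 6.46 / 0.388 = 16.65.

16.65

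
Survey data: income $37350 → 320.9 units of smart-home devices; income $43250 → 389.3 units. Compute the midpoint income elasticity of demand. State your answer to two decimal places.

1.32

ΔQ = 389.3 − 320.9 = 68.4; midpoint Q̄ = (320.9 + 389.3)/2 = 355.1.
ΔI = 43250 − 37350 = 5900; midpoint Ī = (37350 + 43250)/2 = 40300.
η = (ΔQ/Q̄) ÷ (ΔI/Ī) = (68.4/355.1) ÷ (5900/40300) = 1.32.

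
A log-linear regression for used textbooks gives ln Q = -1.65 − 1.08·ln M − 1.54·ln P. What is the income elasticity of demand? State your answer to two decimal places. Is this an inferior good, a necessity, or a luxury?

-1.08 (inferior good)

In a log-linear demand, the coefficient on ln M is the income elasticity.
So η = -1.08.
η < 0 ⇒ inferior good.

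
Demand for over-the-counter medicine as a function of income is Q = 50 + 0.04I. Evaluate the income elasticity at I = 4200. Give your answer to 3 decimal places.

0.771

At I = 4200: Q = 218.000.
dQ/dI = 0.04.
η = (dQ/dI)·(I/Q) = 0.04 × (4200/218.000) = 0.771.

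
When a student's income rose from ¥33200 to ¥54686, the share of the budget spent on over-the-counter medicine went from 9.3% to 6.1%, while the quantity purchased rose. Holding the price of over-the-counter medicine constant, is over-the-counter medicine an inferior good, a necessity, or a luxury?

Quantity rises but the budget share falls as income rises, so 0 < η < 1.

necessity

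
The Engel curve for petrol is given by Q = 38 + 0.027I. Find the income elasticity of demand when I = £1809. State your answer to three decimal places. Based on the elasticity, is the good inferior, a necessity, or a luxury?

0.562 (necessity)

At I = 1809: Q = 86.843.
dQ/dI = 0.027.
η = (dQ/dI)·(I/Q) = 0.027 × (1809/86.843) = 0.562.
Since 0 < η < 1, the good is a necessity.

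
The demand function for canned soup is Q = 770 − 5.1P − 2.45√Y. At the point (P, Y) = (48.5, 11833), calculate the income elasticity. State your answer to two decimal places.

-0.52

At P = 48.5, Y = 11833: Q = 256.140.
Holding P constant, ∂Q/∂Y = -2.45/(2√Y) = -0.0112613.
η_Y = (∂Q/∂Y)·(Y/Q) = -0.0112613 × (11833/256.140) = -0.52.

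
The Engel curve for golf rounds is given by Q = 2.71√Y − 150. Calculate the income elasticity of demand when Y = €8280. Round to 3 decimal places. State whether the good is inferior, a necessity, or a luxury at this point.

At Y = 8280: Q = 96.595.
dQ/dY = 2.71/(2√Y) = 0.014891 at this income.
η = (dQ/dY)·(Y/Q) = 0.014891 × (8280/96.595) = 1.276.
Since η > 1, the good is a luxury.

1.276 (luxury)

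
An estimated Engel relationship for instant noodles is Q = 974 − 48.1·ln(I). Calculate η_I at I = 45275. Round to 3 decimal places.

At I = 45275: Q = 458.343.
dQ/dI = -48.1/I = -0.0010624 at this income.
η = (dQ/dI)·(I/Q) = -0.0010624 × (45275/458.343) = -0.105.

-0.105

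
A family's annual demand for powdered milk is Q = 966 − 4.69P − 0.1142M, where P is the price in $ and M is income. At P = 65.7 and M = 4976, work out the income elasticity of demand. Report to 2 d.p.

At P = 65.7, M = 4976: Q = 89.608.
Holding P constant, ∂Q/∂M = −0.1142.
η_M = (∂Q/∂M)·(M/Q) = -0.1142 × (4976/89.608) = -6.34.

-6.34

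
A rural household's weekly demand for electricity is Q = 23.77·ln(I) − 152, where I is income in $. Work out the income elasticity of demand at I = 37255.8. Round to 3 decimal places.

0.242

At I = 37255.8: Q = 98.193.
dQ/dI = 23.77/I = 0.000638021 at this income.
η = (dQ/dI)·(I/Q) = 0.000638021 × (37255.8/98.193) = 0.242.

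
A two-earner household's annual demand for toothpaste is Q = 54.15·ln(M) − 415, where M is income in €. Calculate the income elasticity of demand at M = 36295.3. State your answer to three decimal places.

0.353

At M = 36295.3: Q = 153.545.
dQ/dM = 54.15/M = 0.00149193 at this income.
η = (dQ/dM)·(M/Q) = 0.00149193 × (36295.3/153.545) = 0.353.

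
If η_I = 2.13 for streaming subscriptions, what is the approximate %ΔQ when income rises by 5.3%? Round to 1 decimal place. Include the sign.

%ΔQ ≈ η × %ΔI = 2.13 × 5.3% = 11.3%.

11.3%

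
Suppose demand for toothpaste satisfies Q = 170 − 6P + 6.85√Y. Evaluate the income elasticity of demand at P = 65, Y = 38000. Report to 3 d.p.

At P = 65, Y = 38000: Q = 1115.311.
Holding P constant, ∂Q/∂Y = 6.85/(2√Y) = 0.0175699.
η_Y = (∂Q/∂Y)·(Y/Q) = 0.0175699 × (38000/1115.311) = 0.599.

0.599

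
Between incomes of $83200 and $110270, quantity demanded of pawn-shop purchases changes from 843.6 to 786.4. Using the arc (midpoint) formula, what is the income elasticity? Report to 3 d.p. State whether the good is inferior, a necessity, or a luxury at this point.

ΔQ = 786.4 − 843.6 = -57.2; midpoint Q̄ = (843.6 + 786.4)/2 = 815.
ΔI = 110270 − 83200 = 27070; midpoint Ī = (83200 + 110270)/2 = 96735.
η = (ΔQ/Q̄) ÷ (ΔI/Ī) = (-57.2/815) ÷ (27070/96735) = -0.251.
η < 0 ⇒ inferior good.

-0.251 (inferior good)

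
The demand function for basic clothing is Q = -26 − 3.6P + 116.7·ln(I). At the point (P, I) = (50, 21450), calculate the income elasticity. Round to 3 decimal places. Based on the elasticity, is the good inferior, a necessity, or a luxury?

0.122 (necessity)

At P = 50, I = 21450: Q = 957.905.
Holding P constant, ∂Q/∂I = 116.7/I = 0.00544056.
η_I = (∂Q/∂I)·(I/Q) = 0.00544056 × (21450/957.905) = 0.122.
Since 0 < η < 1, this is a necessity.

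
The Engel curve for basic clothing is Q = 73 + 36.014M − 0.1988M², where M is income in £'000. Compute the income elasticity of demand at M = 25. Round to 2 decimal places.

At M = 25: Q = 849.1000.
dQ/dM = 36.014 − 0.3976M = 26.07400.
η = (dQ/dM)·(M/Q) = 26.07400 × (25/849.1000) = 0.77.

0.77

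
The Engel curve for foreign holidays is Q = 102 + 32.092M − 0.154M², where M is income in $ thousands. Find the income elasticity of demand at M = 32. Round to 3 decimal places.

0.733

At M = 32: Q = 971.2480.
dQ/dM = 32.092 − 0.308M = 22.23600.
η = (dQ/dM)·(M/Q) = 22.23600 × (32/971.2480) = 0.733.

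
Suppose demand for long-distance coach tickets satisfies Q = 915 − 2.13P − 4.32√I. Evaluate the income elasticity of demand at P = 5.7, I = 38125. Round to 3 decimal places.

-7.106

At P = 5.7, I = 38125: Q = 59.352.
Holding P constant, ∂Q/∂I = -4.32/(2√I) = -0.0110624.
η_I = (∂Q/∂I)·(I/Q) = -0.0110624 × (38125/59.352) = -7.106.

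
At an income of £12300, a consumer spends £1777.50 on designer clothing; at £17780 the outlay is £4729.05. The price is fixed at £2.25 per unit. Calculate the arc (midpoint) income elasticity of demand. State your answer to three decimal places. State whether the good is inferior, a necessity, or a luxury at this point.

With a constant price, Q₁ = 1777.50/2.25 = 790.000 and Q₂ = 4729.05/2.25 = 2101.800 (equivalently, work directly with expenditure since P cancels).
Midpoint %ΔQ = (4729.05 − 1777.50)/3253.28 = 0.90725; midpoint %ΔI = (17780 − 12300)/15040 = 0.36436.
η = 0.90725 / 0.36436 = 2.490.
η > 1 ⇒ luxury.

2.490 (luxury)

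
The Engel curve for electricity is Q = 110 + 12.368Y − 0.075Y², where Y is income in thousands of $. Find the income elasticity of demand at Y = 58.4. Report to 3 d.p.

At Y = 58.4: Q = 576.4992.
dQ/dY = 12.368 − 0.15Y = 3.60800.
η = (dQ/dY)·(Y/Q) = 3.60800 × (58.4/576.4992) = 0.365.

0.365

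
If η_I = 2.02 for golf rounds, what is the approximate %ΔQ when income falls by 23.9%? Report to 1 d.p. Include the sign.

%ΔQ ≈ η × %ΔI = 2.02 × (-23.9%) = -48.3%.

-48.3%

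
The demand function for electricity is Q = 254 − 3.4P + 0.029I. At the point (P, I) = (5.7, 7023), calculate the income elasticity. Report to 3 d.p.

At P = 5.7, I = 7023: Q = 438.287.
Holding P constant, ∂Q/∂I = 0.029.
η_I = (∂Q/∂I)·(I/Q) = 0.029 × (7023/438.287) = 0.465.

0.465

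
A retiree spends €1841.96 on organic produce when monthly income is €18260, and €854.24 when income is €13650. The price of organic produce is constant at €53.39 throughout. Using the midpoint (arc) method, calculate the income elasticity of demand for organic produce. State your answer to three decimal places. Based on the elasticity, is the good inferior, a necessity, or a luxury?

2.536 (luxury)

With a constant price, Q₁ = 1841.96/53.39 = 34.500 and Q₂ = 854.24/53.39 = 16.000 (equivalently, work directly with expenditure since P cancels).
Midpoint %ΔQ = (854.24 − 1841.96)/1348.10 = -0.73268; midpoint %ΔI = (13650 − 18260)/15955 = -0.28894.
η = -0.73268 / -0.28894 = 2.536.
η > 1 ⇒ luxury.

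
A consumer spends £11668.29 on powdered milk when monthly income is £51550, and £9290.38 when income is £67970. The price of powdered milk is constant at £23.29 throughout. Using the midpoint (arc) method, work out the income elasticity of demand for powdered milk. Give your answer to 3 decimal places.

-0.826

With a constant price, Q₁ = 11668.29/23.29 = 501.000 and Q₂ = 9290.38/23.29 = 398.900 (equivalently, work directly with expenditure since P cancels).
Midpoint %ΔQ = (9290.38 − 11668.29)/10479.33 = -0.22691; midpoint %ΔI = (67970 − 51550)/59760 = 0.27477.
η = -0.22691 / 0.27477 = -0.826.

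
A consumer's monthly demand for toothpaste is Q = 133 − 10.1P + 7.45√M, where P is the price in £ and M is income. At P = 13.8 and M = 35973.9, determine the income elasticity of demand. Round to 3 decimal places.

At P = 13.8, M = 35973.9: Q = 1406.646.
Holding P constant, ∂Q/∂M = 7.45/(2√M) = 0.0196396.
η_M = (∂Q/∂M)·(M/Q) = 0.0196396 × (35973.9/1406.646) = 0.502.

0.502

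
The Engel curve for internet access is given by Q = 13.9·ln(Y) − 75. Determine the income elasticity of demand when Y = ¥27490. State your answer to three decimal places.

At Y = 27490: Q = 67.080.
dQ/dY = 13.9/Y = 0.000505638 at this income.
η = (dQ/dY)·(Y/Q) = 0.000505638 × (27490/67.080) = 0.207.

0.207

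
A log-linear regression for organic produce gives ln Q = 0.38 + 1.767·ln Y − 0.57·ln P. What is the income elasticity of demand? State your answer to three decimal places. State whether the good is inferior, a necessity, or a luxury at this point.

1.767 (luxury)

In a log-linear demand, the coefficient on ln Y is the income elasticity.
So η = 1.767.
η > 1 ⇒ luxury.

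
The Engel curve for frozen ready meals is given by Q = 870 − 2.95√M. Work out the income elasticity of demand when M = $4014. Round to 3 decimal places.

-0.137

At M = 4014: Q = 683.099.
dQ/dM = -2.95/(2√M) = -0.0232811 at this income.
η = (dQ/dM)·(M/Q) = -0.0232811 × (4014/683.099) = -0.137.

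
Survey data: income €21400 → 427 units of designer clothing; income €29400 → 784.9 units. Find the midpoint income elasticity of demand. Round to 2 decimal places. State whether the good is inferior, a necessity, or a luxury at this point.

1.88 (luxury)

ΔQ = 784.9 − 427 = 357.9; midpoint Q̄ = (427 + 784.9)/2 = 605.95.
ΔI = 29400 − 21400 = 8000; midpoint Ī = (21400 + 29400)/2 = 25400.
η = (ΔQ/Q̄) ÷ (ΔI/Ī) = (357.9/605.95) ÷ (8000/25400) = 1.88.
η > 1 ⇒ luxury.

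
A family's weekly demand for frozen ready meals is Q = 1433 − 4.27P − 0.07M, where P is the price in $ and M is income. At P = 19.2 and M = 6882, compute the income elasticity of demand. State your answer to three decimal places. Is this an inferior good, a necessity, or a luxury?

-0.554 (inferior good)

At P = 19.2, M = 6882: Q = 869.276.
Holding P constant, ∂Q/∂M = −0.07.
η_M = (∂Q/∂M)·(M/Q) = -0.07 × (6882/869.276) = -0.554.
Since η < 0, this is an inferior good.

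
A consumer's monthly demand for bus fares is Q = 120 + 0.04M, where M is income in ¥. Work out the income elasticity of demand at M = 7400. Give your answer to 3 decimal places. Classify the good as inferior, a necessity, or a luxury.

0.712 (necessity)

At M = 7400: Q = 416.000.
dQ/dM = 0.04.
η = (dQ/dM)·(M/Q) = 0.04 × (7400/416.000) = 0.712.
Since 0 < η < 1, the good is a necessity.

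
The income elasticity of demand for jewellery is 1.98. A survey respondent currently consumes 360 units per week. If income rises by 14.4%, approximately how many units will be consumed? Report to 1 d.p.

462.6

%ΔQ ≈ η × %ΔI = 1.98 × 14.4% = 28.512%.
New Q ≈ 360 × (1 + 0.28512) = 462.6.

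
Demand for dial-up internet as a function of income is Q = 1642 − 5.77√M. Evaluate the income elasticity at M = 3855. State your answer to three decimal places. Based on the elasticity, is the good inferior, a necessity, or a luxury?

At M = 3855: Q = 1283.749.
dQ/dM = -5.77/(2√M) = -0.0464658 at this income.
η = (dQ/dM)·(M/Q) = -0.0464658 × (3855/1283.749) = -0.140.
Since η < 0, the good is an inferior good.

-0.140 (inferior good)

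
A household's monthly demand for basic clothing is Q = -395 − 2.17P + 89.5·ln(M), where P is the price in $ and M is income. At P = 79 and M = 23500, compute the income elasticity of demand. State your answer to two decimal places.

At P = 79, M = 23500: Q = 334.366.
Holding P constant, ∂Q/∂M = 89.5/M = 0.00380851.
η_M = (∂Q/∂M)·(M/Q) = 0.00380851 × (23500/334.366) = 0.27.

0.27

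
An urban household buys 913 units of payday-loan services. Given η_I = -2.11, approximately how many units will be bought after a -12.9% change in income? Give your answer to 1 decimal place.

%ΔQ ≈ η × %ΔI = -2.11 × (-12.9%) = 27.219%.
New Q ≈ 913 × (1 + 0.27219) = 1161.5.

1161.5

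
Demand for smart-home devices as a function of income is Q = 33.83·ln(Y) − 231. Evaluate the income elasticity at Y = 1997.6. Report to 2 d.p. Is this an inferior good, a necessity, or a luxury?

At Y = 1997.6: Q = 26.098.
dQ/dY = 33.83/Y = 0.0169353 at this income.
η = (dQ/dY)·(Y/Q) = 0.0169353 × (1997.6/26.098) = 1.30.
Since η > 1, the good is a luxury.

1.30 (luxury)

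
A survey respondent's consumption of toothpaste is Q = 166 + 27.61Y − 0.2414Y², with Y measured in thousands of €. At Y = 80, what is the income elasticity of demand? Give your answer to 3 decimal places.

-1.062

At Y = 80: Q = 829.8400.
dQ/dY = 27.61 − 0.4828Y = -11.01400.
η = (dQ/dY)·(Y/Q) = -11.01400 × (80/829.8400) = -1.062.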